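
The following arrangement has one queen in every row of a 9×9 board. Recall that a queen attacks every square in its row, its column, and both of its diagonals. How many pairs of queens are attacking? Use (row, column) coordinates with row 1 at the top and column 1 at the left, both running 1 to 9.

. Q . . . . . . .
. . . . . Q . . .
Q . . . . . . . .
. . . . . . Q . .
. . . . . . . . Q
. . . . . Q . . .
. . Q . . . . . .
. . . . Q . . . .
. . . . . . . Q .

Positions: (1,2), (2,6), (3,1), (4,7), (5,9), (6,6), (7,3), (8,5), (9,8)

2

Same column: (2,6)–(6,6) (column 6).
Same diagonal: (2,6)–(5,9) (|2−5| = |6−9| = 3).
Total attacking pairs: 2.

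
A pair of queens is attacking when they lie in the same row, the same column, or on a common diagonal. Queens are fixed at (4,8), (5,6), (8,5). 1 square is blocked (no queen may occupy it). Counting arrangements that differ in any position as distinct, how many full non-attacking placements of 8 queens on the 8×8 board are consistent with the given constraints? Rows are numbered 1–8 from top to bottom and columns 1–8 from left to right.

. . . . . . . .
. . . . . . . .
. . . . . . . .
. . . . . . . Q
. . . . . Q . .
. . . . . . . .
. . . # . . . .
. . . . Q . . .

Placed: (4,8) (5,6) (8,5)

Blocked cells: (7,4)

Branch on row 1: col 1 → 0; col 3 → 1; col 4 → 0; col 7 → 2.
Sum: 0 + 1 + 0 + 2 = 3.

3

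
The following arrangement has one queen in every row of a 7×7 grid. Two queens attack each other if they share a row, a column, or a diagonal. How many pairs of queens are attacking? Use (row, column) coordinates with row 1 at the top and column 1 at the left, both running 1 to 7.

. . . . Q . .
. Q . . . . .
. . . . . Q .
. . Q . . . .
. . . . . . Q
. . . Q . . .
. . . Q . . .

Same column: (6,4)–(7,4) (column 4).
Total attacking pairs: 1.

1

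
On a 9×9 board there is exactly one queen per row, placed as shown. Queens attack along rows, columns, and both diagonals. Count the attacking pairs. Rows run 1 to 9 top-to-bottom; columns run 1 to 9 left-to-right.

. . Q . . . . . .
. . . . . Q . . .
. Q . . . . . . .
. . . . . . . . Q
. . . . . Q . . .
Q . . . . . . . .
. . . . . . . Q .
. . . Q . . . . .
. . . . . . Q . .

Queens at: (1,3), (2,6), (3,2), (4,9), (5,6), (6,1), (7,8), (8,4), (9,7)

Same column: (2,6)–(5,6) (column 6).
Same diagonal: (5,6)–(7,8) (|5−7| = |6−8| = 2).
Total attacking pairs: 2.

2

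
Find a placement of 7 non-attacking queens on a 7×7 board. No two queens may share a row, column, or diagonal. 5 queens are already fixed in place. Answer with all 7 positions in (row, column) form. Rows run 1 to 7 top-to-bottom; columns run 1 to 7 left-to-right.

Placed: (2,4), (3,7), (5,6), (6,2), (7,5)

(1,1) (2,4) (3,7) (4,3) (5,6) (6,2) (7,5)

Row 1: attacked by (2,4)→{3,4,5}; (3,7)→{5,7}; (5,6)→{2,6}; (6,2)→{2,7}; (7,5)→{5}. Safe: 1. Place at column 1.
Row 4: attacked by (1,1)→{1,4}; (2,4)→{2,4,6}; (3,7)→{6,7}; (5,6)→{5,6,7}; (6,2)→{2,4}; (7,5)→{2,5}. Safe: 3. Place at column 3.
Columns [1, 4, 7, 3, 6, 2, 5], r−c [0, -2, -4, 1, -1, 4, 2], r+c [2, 6, 10, 7, 11, 8, 12] are all distinct, so no two queens attack.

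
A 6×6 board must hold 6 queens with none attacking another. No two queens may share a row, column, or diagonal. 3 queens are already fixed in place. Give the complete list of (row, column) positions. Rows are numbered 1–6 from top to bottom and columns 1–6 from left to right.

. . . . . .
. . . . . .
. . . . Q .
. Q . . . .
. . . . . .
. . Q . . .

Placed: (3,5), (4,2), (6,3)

Row 1: attacked by (3,5)→{3,5}; (4,2)→{2,5}; (6,3)→{3}. Safe: 1, 4, 6. Place at column 4.
Row 2: attacked by (1,4)→{3,4,5}; (3,5)→{4,5,6}; (4,2)→{2,4}; (6,3)→{3}. Safe: 1. Place at column 1.
Row 5: attacked by (1,4)→{4}; (2,1)→{1,4}; (3,5)→{3,5}; (4,2)→{1,2,3}; (6,3)→{2,3,4}. Safe: 6. Place at column 6.
Columns [4, 1, 5, 2, 6, 3], r−c [-3, 1, -2, 2, -1, 3], r+c [5, 3, 8, 6, 11, 9] are all distinct, so no two queens attack.

(1,4) (2,1) (3,5) (4,2) (5,6) (6,3)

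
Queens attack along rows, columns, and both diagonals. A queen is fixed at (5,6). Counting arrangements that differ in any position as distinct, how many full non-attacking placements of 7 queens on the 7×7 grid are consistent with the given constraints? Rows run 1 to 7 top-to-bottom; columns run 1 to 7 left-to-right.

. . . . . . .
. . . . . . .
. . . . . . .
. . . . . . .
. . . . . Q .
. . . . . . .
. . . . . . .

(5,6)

Branch on row 1: col 1 → 1; col 3 → 1; col 4 → 2; col 5 → 1; col 7 → 1.
Sum: 1 + 1 + 2 + 1 + 1 = 6.

6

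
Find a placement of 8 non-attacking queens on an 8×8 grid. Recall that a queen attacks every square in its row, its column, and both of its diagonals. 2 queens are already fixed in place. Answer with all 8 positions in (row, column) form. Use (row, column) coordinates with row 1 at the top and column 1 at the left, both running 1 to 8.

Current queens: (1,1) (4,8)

Row 2: attacked by (1,1)→{1,2}; (4,8)→{6,8}. Safe: 3, 4, 5, 7. Place at column 7.
Row 3: attacked by (1,1)→{1,3}; (2,7)→{6,7,8}; (4,8)→{7,8}. Safe: 2, 4, 5. Place at column 5.
Row 5: attacked by (1,1)→{1,5}; (2,7)→{4,7}; (3,5)→{3,5,7}; (4,8)→{7,8}. Safe: 2, 6. Place at column 2.
Row 6: attacked by (1,1)→{1,6}; (2,7)→{3,7}; (3,5)→{2,5,8}; (4,8)→{6,8}; (5,2)→{1,2,3}. Safe: 4. Place at column 4.
Row 7: attacked by (1,1)→{1,7}; (2,7)→{2,7}; (3,5)→{1,5}; (4,8)→{5,8}; (5,2)→{2,4}; (6,4)→{3,4,5}. Safe: 6. Place at column 6.
Row 8: attacked by (1,1)→{1,8}; (2,7)→{1,7}; (3,5)→{5}; (4,8)→{4,8}; (5,2)→{2,5}; (6,4)→{2,4,6}; (7,6)→{5,6,7}. Safe: 3. Place at column 3.
Columns [1, 7, 5, 8, 2, 4, 6, 3], r−c [0, -5, -2, -4, 3, 2, 1, 5], r+c [2, 9, 8, 12, 7, 10, 13, 11] are all distinct, so no two queens attack.

(1,1) (2,7) (3,5) (4,8) (5,2) (6,4) (7,6) (8,3)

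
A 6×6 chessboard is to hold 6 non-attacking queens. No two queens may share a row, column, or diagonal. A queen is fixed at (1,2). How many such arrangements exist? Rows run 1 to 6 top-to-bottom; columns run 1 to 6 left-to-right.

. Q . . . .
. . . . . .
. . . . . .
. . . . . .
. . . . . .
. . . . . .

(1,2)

1

Branch on row 2: col 4 → 1; col 5 → 0; col 6 → 0.
Sum: 1 + 0 + 0 = 1.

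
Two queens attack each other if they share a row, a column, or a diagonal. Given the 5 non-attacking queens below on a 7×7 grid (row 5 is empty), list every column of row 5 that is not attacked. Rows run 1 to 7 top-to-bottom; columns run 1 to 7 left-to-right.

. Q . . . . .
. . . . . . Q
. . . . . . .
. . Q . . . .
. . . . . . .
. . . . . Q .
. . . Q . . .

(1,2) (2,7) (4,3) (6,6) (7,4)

columns 1

(1,2) attacks row 5 at column 2 and diagonals 6.
(2,7) attacks row 5 at column 7 and diagonals 4.
(4,3) attacks row 5 at column 3 and diagonals 2, 4.
(6,6) attacks row 5 at column 6 and diagonals 5, 7.
(7,4) attacks row 5 at column 4 and diagonals 2, 6.
Attacked columns: {2, 3, 4, 5, 6, 7}. Safe: {1}.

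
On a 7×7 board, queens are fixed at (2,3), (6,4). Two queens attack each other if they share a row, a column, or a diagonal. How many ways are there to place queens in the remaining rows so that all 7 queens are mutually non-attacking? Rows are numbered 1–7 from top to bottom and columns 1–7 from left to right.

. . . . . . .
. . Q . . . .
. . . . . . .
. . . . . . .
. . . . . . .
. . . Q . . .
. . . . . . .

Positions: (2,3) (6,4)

Branch on row 1: col 1 → 1; col 5 → 0; col 6 → 1; col 7 → 0.
Sum: 1 + 0 + 1 + 0 = 2.

2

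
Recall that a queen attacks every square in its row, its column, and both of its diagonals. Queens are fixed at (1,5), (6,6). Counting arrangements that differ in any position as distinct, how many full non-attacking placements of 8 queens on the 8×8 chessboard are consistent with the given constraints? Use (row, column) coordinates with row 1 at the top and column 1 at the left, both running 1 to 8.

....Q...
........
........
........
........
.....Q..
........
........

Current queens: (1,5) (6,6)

Branch on row 2: col 1 → 0; col 3 → 0; col 7 → 1; col 8 → 1.
Sum: 0 + 0 + 1 + 1 = 2.

2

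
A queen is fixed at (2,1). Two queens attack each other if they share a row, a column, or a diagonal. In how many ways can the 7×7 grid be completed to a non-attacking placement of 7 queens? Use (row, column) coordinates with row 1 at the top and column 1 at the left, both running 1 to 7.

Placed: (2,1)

7

Branch on row 1: col 3 → 2; col 4 → 2; col 5 → 2; col 6 → 1; col 7 → 0.
Sum: 2 + 2 + 2 + 1 + 0 = 7.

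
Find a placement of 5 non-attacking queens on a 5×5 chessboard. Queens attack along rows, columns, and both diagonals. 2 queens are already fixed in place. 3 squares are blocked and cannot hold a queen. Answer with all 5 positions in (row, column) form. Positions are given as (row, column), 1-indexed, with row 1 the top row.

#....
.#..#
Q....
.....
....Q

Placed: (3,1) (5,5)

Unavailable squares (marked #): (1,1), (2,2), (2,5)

(1,2) (2,4) (3,1) (4,3) (5,5)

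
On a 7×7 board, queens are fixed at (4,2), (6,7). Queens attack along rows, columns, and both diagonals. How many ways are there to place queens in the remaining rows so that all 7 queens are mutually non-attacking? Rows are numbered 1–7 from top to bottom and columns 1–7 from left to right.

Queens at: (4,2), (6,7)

Branch on row 1: col 1 → 0; col 3 → 1; col 4 → 0; col 6 → 0.
Sum: 0 + 1 + 0 + 0 = 1.

1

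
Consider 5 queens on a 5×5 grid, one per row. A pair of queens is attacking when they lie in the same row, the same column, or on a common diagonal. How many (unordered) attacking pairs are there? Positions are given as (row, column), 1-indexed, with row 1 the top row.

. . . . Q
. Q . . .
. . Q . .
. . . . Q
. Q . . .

4

Same column: (1,5)–(4,5) (column 5); (2,2)–(5,2) (column 2).
Same diagonal: (1,5)–(3,3) (|1−3| = |5−3| = 2); (2,2)–(3,3) (|2−3| = |2−3| = 1).
Total attacking pairs: 4.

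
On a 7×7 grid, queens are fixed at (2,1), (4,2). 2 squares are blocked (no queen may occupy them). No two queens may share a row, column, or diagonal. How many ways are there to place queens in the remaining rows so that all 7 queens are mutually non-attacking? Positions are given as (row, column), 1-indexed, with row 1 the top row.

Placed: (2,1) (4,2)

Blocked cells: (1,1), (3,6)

1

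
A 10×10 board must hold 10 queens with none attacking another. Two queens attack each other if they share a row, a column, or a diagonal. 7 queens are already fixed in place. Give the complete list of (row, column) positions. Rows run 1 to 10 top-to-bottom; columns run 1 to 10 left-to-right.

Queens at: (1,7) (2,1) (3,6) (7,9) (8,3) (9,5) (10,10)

(1,7) (2,1) (3,6) (4,8) (5,2) (6,4) (7,9) (8,3) (9,5) (10,10)

Row 4: attacked by (1,7)→{4,7,10}; (2,1)→{1,3}; (3,6)→{5,6,7}; (7,9)→{6,9}; (8,3)→{3,7}; (9,5)→{5,10}; (10,10)→{4,10}. Safe: 2, 8. Place at column 8.
Row 5: attacked by (1,7)→{3,7}; (2,1)→{1,4}; (3,6)→{4,6,8}; (4,8)→{7,8,9}; (7,9)→{7,9}; (8,3)→{3,6}; (9,5)→{1,5,9}; (10,10)→{5,10}. Safe: 2. Place at column 2.
Row 6: attacked by (1,7)→{2,7}; (2,1)→{1,5}; (3,6)→{3,6,9}; (4,8)→{6,8,10}; (5,2)→{1,2,3}; (7,9)→{8,9,10}; (8,3)→{1,3,5}; (9,5)→{2,5,8}; (10,10)→{6,10}. Safe: 4. Place at column 4.
Columns [7, 1, 6, 8, 2, 4, 9, 3, 5, 10], r−c [-6, 1, -3, -4, 3, 2, -2, 5, 4, 0], r+c [8, 3, 9, 12, 7, 10, 16, 11, 14, 20] are all distinct, so no two queens attack.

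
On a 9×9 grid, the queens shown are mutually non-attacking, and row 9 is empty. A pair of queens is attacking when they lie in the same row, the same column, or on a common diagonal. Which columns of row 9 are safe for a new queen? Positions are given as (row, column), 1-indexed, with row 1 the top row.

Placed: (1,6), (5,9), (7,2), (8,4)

(1,6) attacks row 9 at column 6.
(5,9) attacks row 9 at column 9 and diagonals 5.
(7,2) attacks row 9 at column 2 and diagonals 4.
(8,4) attacks row 9 at column 4 and diagonals 3, 5.
Attacked columns: {2, 3, 4, 5, 6, 9}. Safe: {1, 7, 8}.

columns 1, 7, 8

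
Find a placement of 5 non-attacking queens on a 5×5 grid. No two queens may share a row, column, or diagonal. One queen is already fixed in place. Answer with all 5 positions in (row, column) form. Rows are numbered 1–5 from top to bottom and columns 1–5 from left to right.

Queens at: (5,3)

(1,1) (2,4) (3,2) (4,5) (5,3)

Row 1: attacked by (5,3)→{3}. Safe: 1, 2, 4, 5. Place at column 1.
Row 2: attacked by (1,1)→{1,2}; (5,3)→{3}. Safe: 4, 5. Place at column 4.
Row 3: attacked by (1,1)→{1,3}; (2,4)→{3,4,5}; (5,3)→{1,3,5}. Safe: 2. Place at column 2.
Row 4: attacked by (1,1)→{1,4}; (2,4)→{2,4}; (3,2)→{1,2,3}; (5,3)→{2,3,4}. Safe: 5. Place at column 5.
Columns [1, 4, 2, 5, 3], r−c [0, -2, 1, -1, 2], r+c [2, 6, 5, 9, 8] are all distinct, so no two queens attack.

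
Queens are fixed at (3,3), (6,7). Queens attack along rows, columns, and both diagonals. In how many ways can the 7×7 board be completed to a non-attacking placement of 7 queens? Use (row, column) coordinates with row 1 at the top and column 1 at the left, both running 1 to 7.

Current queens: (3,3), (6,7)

Branch on row 1: col 4 → 1; col 6 → 0.
Sum: 1 + 0 = 1.

1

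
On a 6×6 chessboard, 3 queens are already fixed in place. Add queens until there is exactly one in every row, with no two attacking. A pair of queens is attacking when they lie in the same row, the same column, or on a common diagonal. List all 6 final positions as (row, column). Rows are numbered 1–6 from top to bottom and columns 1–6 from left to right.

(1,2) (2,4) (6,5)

Row 3: attacked by (1,2)→{2,4}; (2,4)→{3,4,5}; (6,5)→{2,5}. Safe: 1, 6. Place at column 6.
Row 4: attacked by (1,2)→{2,5}; (2,4)→{2,4,6}; (3,6)→{5,6}; (6,5)→{3,5}. Safe: 1. Place at column 1.
Row 5: attacked by (1,2)→{2,6}; (2,4)→{1,4}; (3,6)→{4,6}; (4,1)→{1,2}; (6,5)→{4,5,6}. Safe: 3. Place at column 3.
Columns [2, 4, 6, 1, 3, 5], r−c [-1, -2, -3, 3, 2, 1], r+c [3, 6, 9, 5, 8, 11] are all distinct, so no two queens attack.

(1,2) (2,4) (3,6) (4,1) (5,3) (6,5)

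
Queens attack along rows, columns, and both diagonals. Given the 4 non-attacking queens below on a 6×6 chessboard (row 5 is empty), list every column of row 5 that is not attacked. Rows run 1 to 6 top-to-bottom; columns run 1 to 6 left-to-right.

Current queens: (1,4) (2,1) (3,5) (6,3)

(1,4) attacks row 5 at column 4.
(2,1) attacks row 5 at column 1 and diagonals 4.
(3,5) attacks row 5 at column 5 and diagonals 3.
(6,3) attacks row 5 at column 3 and diagonals 2, 4.
Attacked columns: {1, 2, 3, 4, 5}. Safe: {6}.

columns 6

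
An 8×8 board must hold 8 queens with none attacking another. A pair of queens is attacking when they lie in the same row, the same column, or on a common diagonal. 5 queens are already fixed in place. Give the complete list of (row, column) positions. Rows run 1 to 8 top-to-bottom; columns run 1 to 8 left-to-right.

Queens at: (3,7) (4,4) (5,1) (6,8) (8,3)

Row 1: attacked by (3,7)→{5,7}; (4,4)→{1,4,7}; (5,1)→{1,5}; (6,8)→{3,8}; (8,3)→{3}. Safe: 2, 6. Place at column 2.
Row 2: attacked by (1,2)→{1,2,3}; (3,7)→{6,7,8}; (4,4)→{2,4,6}; (5,1)→{1,4}; (6,8)→{4,8}; (8,3)→{3}. Safe: 5. Place at column 5.
Row 7: attacked by (1,2)→{2,8}; (2,5)→{5}; (3,7)→{3,7}; (4,4)→{1,4,7}; (5,1)→{1,3}; (6,8)→{7,8}; (8,3)→{2,3,4}. Safe: 6. Place at column 6.
Columns [2, 5, 7, 4, 1, 8, 6, 3], r−c [-1, -3, -4, 0, 4, -2, 1, 5], r+c [3, 7, 10, 8, 6, 14, 13, 11] are all distinct, so no two queens attack.

(1,2) (2,5) (3,7) (4,4) (5,1) (6,8) (7,6) (8,3)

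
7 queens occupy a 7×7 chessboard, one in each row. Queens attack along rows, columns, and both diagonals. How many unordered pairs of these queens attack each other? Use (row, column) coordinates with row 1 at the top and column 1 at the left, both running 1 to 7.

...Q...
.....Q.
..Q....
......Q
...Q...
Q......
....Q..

2

Same column: (1,4)–(5,4) (column 4).
Same diagonal: (1,4)–(4,7) (|1−4| = |4−7| = 3).
Total attacking pairs: 2.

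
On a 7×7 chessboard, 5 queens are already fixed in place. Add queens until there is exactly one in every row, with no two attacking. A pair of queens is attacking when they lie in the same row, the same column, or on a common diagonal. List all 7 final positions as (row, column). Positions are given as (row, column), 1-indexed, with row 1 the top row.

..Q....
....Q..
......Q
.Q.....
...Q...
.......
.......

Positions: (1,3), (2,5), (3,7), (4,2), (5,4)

(1,3) (2,5) (3,7) (4,2) (5,4) (6,6) (7,1)

Row 6: attacked by (1,3)→{3}; (2,5)→{1,5}; (3,7)→{4,7}; (4,2)→{2,4}; (5,4)→{3,4,5}. Safe: 6. Place at column 6.
Row 7: attacked by (1,3)→{3}; (2,5)→{5}; (3,7)→{3,7}; (4,2)→{2,5}; (5,4)→{2,4,6}; (6,6)→{5,6,7}. Safe: 1. Place at column 1.
Columns [3, 5, 7, 2, 4, 6, 1], r−c [-2, -3, -4, 2, 1, 0, 6], r+c [4, 7, 10, 6, 9, 12, 8] are all distinct, so no two queens attack.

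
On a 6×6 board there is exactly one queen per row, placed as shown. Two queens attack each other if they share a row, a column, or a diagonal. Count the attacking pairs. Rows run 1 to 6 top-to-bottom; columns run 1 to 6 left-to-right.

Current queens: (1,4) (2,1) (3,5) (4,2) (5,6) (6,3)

0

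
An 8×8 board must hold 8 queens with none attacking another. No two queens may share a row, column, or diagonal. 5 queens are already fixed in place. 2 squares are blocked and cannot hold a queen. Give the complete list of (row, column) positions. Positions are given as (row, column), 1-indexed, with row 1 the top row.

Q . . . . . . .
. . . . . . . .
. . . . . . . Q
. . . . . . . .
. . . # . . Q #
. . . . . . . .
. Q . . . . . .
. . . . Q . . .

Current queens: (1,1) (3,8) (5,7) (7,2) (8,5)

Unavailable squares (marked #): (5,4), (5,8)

Row 2: attacked by (1,1)→{1,2}; (3,8)→{7,8}; (5,7)→{4,7}; (7,2)→{2,7}; (8,5)→{5}. Safe: 3, 6. Place at column 6.
Row 4: attacked by (1,1)→{1,4}; (2,6)→{4,6,8}; (3,8)→{7,8}; (5,7)→{6,7,8}; (7,2)→{2,5}; (8,5)→{1,5}. Safe: 3. Place at column 3.
Row 6: attacked by (1,1)→{1,6}; (2,6)→{2,6}; (3,8)→{5,8}; (4,3)→{1,3,5}; (5,7)→{6,7,8}; (7,2)→{1,2,3}; (8,5)→{3,5,7}. Safe: 4. Place at column 4.
Columns [1, 6, 8, 3, 7, 4, 2, 5], r−c [0, -4, -5, 1, -2, 2, 5, 3], r+c [2, 8, 11, 7, 12, 10, 9, 13] are all distinct, so no two queens attack.

(1,1) (2,6) (3,8) (4,3) (5,7) (6,4) (7,2) (8,5)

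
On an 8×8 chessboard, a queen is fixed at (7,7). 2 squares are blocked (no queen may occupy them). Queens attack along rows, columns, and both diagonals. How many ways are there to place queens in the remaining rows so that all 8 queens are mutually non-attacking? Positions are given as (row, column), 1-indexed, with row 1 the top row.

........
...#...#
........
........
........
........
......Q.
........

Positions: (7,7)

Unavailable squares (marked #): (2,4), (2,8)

11

Branch on row 1: col 2 → 1; col 3 → 5; col 4 → 1; col 5 → 1; col 6 → 2; col 8 → 1.
Sum: 1 + 5 + 1 + 1 + 2 + 1 = 11.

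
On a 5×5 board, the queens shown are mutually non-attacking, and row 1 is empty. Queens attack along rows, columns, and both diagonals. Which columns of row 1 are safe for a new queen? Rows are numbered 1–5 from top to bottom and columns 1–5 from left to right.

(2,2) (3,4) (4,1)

columns 5

(2,2) attacks row 1 at column 2 and diagonals 1, 3.
(3,4) attacks row 1 at column 4 and diagonals 2.
(4,1) attacks row 1 at column 1 and diagonals 4.
Attacked columns: {1, 2, 3, 4}. Safe: {5}.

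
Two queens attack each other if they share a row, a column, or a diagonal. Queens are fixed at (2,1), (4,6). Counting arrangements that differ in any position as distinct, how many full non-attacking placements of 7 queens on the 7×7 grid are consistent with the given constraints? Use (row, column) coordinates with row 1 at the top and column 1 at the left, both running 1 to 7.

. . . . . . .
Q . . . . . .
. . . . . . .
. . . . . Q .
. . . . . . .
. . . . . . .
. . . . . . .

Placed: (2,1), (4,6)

Branch on row 1: col 4 → 1; col 5 → 0; col 7 → 0.
Sum: 1 + 0 + 0 = 1.

1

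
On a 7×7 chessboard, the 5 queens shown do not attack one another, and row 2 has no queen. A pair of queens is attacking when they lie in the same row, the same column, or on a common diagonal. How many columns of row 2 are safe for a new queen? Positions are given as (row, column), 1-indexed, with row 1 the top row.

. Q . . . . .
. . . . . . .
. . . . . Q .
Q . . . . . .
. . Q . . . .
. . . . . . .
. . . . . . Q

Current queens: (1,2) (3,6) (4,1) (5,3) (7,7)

(1,2) attacks row 2 at column 2 and diagonals 1, 3.
(3,6) attacks row 2 at column 6 and diagonals 5, 7.
(4,1) attacks row 2 at column 1 and diagonals 3.
(5,3) attacks row 2 at column 3 and diagonals 6.
(7,7) attacks row 2 at column 7 and diagonals 2.
Attacked columns: {1, 2, 3, 5, 6, 7}. Safe: {4}.

1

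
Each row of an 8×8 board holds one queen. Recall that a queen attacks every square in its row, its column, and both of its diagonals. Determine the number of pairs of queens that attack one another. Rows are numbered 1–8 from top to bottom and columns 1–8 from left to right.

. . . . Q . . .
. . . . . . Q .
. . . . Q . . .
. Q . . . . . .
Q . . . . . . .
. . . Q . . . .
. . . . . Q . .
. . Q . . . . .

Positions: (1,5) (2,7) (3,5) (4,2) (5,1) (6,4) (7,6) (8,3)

5

Same column: (1,5)–(3,5) (column 5).
Same diagonal: (1,5)–(4,2) (|1−4| = |5−2| = 3); (1,5)–(5,1) (|1−5| = |5−1| = 4); (4,2)–(5,1) (|4−5| = |2−1| = 1); (4,2)–(6,4) (|4−6| = |2−4| = 2).
Total attacking pairs: 5.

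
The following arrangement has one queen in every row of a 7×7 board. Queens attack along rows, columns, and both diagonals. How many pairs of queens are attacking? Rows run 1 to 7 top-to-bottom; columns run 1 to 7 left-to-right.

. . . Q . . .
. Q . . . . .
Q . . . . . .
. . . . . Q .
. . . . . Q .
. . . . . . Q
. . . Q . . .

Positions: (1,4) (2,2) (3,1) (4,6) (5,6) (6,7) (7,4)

5

Same column: (1,4)–(7,4) (column 4); (4,6)–(5,6) (column 6).
Same diagonal: (2,2)–(3,1) (|2−3| = |2−1| = 1); (5,6)–(6,7) (|5−6| = |6−7| = 1); (5,6)–(7,4) (|5−7| = |6−4| = 2).
Total attacking pairs: 5.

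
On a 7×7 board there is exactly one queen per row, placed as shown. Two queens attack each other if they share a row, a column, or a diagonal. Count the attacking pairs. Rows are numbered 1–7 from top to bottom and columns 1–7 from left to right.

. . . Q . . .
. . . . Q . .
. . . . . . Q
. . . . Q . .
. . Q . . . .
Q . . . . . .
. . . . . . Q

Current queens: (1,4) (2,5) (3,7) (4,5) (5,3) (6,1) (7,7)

Same column: (2,5)–(4,5) (column 5); (3,7)–(7,7) (column 7).
Same diagonal: (1,4)–(2,5) (|1−2| = |4−5| = 1); (2,5)–(6,1) (|2−6| = |5−1| = 4).
Total attacking pairs: 4.

4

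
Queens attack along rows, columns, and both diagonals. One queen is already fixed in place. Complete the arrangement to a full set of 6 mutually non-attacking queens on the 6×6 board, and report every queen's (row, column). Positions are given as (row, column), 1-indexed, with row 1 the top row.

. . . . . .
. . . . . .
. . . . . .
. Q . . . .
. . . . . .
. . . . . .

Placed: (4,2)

(1,4) (2,1) (3,5) (4,2) (5,6) (6,3)

Row 1: attacked by (4,2)→{2,5}. Safe: 1, 3, 4, 6. Place at column 4.
Row 2: attacked by (1,4)→{3,4,5}; (4,2)→{2,4}. Safe: 1, 6. Place at column 1.
Row 3: attacked by (1,4)→{2,4,6}; (2,1)→{1,2}; (4,2)→{1,2,3}. Safe: 5. Place at column 5.
Row 5: attacked by (1,4)→{4}; (2,1)→{1,4}; (3,5)→{3,5}; (4,2)→{1,2,3}. Safe: 6. Place at column 6.
Row 6: attacked by (1,4)→{4}; (2,1)→{1,5}; (3,5)→{2,5}; (4,2)→{2,4}; (5,6)→{5,6}. Safe: 3. Place at column 3.
Columns [4, 1, 5, 2, 6, 3], r−c [-3, 1, -2, 2, -1, 3], r+c [5, 3, 8, 6, 11, 9] are all distinct, so no two queens attack.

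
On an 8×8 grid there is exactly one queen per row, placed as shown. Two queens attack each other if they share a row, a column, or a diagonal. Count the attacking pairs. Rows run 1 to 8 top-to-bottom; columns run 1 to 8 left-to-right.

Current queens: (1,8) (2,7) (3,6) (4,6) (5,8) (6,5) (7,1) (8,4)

Same column: (1,8)–(5,8) (column 8); (3,6)–(4,6) (column 6).
Same diagonal: (1,8)–(2,7) (|1−2| = |8−7| = 1); (1,8)–(3,6) (|1−3| = |8−6| = 2); (2,7)–(3,6) (|2−3| = |7−6| = 1); (3,6)–(5,8) (|3−5| = |6−8| = 2).
Total attacking pairs: 6.

6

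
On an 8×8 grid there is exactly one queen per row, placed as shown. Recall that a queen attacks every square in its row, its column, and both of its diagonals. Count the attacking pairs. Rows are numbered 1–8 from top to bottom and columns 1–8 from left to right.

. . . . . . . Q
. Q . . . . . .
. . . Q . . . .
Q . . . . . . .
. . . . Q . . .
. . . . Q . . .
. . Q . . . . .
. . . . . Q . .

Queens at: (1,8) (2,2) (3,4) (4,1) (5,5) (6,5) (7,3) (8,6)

Same column: (5,5)–(6,5) (column 5).
Same diagonal: (2,2)–(5,5) (|2−5| = |2−5| = 3); (5,5)–(7,3) (|5−7| = |5−3| = 2).
Total attacking pairs: 3.

3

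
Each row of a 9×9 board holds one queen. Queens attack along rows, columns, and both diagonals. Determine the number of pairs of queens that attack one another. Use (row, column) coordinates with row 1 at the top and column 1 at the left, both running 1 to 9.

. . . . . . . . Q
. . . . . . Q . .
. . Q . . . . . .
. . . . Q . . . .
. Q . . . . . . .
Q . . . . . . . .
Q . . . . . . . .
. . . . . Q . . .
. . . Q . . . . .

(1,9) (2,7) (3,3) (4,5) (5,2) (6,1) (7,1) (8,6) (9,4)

Same column: (6,1)–(7,1) (column 1).
Same diagonal: (2,7)–(4,5) (|2−4| = |7−5| = 2); (5,2)–(6,1) (|5−6| = |2−1| = 1); (6,1)–(9,4) (|6−9| = |1−4| = 3).
Total attacking pairs: 4.

4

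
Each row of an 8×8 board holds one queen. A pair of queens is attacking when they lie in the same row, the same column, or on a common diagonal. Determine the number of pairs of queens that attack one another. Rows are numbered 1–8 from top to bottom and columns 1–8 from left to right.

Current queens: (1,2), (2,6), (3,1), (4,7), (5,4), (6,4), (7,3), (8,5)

Same column: (5,4)–(6,4) (column 4).
Same diagonal: (3,1)–(6,4) (|3−6| = |1−4| = 3); (6,4)–(7,3) (|6−7| = |4−3| = 1).
Total attacking pairs: 3.

3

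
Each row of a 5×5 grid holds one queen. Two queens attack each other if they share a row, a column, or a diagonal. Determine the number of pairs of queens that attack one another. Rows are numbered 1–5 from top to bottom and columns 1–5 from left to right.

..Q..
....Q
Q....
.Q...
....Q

Same column: (2,5)–(5,5) (column 5).
Same diagonal: (1,3)–(3,1) (|1−3| = |3−1| = 2); (3,1)–(4,2) (|3−4| = |1−2| = 1).
Total attacking pairs: 3.

3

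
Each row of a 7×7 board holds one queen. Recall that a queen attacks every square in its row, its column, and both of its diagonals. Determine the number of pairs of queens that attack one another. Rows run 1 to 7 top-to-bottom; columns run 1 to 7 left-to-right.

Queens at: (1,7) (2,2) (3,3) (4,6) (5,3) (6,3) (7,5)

Same column: (3,3)–(5,3) (column 3); (3,3)–(6,3) (column 3); (5,3)–(6,3) (column 3).
Same diagonal: (1,7)–(5,3) (|1−5| = |7−3| = 4); (2,2)–(3,3) (|2−3| = |2−3| = 1); (5,3)–(7,5) (|5−7| = |3−5| = 2).
Total attacking pairs: 6.

6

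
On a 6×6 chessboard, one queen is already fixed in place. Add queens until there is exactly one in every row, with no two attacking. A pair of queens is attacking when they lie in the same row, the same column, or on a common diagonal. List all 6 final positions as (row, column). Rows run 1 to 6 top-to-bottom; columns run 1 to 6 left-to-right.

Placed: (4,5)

Row 1: attacked by (4,5)→{2,5}. Safe: 1, 3, 4, 6. Place at column 3.
Row 2: attacked by (1,3)→{2,3,4}; (4,5)→{3,5}. Safe: 1, 6. Place at column 6.
Row 3: attacked by (1,3)→{1,3,5}; (2,6)→{5,6}; (4,5)→{4,5,6}. Safe: 2. Place at column 2.
Row 5: attacked by (1,3)→{3}; (2,6)→{3,6}; (3,2)→{2,4}; (4,5)→{4,5,6}. Safe: 1. Place at column 1.
Row 6: attacked by (1,3)→{3}; (2,6)→{2,6}; (3,2)→{2,5}; (4,5)→{3,5}; (5,1)→{1,2}. Safe: 4. Place at column 4.
Columns [3, 6, 2, 5, 1, 4], r−c [-2, -4, 1, -1, 4, 2], r+c [4, 8, 5, 9, 6, 10] are all distinct, so no two queens attack.

(1,3) (2,6) (3,2) (4,5) (5,1) (6,4)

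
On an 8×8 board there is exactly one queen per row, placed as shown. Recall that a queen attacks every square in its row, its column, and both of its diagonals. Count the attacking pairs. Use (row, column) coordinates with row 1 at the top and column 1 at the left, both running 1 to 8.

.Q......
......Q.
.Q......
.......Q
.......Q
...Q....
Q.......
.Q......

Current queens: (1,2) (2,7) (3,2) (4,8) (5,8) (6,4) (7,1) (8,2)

6

Same column: (1,2)–(3,2) (column 2); (1,2)–(8,2) (column 2); (3,2)–(8,2) (column 2); (4,8)–(5,8) (column 8).
Same diagonal: (6,4)–(8,2) (|6−8| = |4−2| = 2); (7,1)–(8,2) (|7−8| = |1−2| = 1).
Total attacking pairs: 6.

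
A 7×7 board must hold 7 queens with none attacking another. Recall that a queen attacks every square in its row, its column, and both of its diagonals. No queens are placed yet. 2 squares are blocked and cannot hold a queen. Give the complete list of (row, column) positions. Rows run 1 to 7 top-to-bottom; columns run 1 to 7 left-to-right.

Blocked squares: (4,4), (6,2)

(1,6) (2,4) (3,7) (4,1) (5,3) (6,5) (7,2)

Row 1: Safe: 1, 2, 3, 4, 5, 6, 7. Place at column 6.
Row 2: attacked by (1,6)→{5,6,7}. Safe: 1, 2, 3, 4. Place at column 4.
Row 3: attacked by (1,6)→{4,6}; (2,4)→{3,4,5}. Safe: 1, 2, 7. Place at column 7.
Row 4: attacked by (1,6)→{3,6}; (2,4)→{2,4,6}; (3,7)→{6,7}. Blocked: 4. Safe: 1, 5. Place at column 1.
Row 5: attacked by (1,6)→{2,6}; (2,4)→{1,4,7}; (3,7)→{5,7}; (4,1)→{1,2}. Safe: 3. Place at column 3.
Row 6: attacked by (1,6)→{1,6}; (2,4)→{4}; (3,7)→{4,7}; (4,1)→{1,3}; (5,3)→{2,3,4}. Blocked: 2. Safe: 5. Place at column 5.
Row 7: attacked by (1,6)→{6}; (2,4)→{4}; (3,7)→{3,7}; (4,1)→{1,4}; (5,3)→{1,3,5}; (6,5)→{4,5,6}. Safe: 2. Place at column 2.
Columns [6, 4, 7, 1, 3, 5, 2], r−c [-5, -2, -4, 3, 2, 1, 5], r+c [7, 6, 10, 5, 8, 11, 9] are all distinct, so no two queens attack.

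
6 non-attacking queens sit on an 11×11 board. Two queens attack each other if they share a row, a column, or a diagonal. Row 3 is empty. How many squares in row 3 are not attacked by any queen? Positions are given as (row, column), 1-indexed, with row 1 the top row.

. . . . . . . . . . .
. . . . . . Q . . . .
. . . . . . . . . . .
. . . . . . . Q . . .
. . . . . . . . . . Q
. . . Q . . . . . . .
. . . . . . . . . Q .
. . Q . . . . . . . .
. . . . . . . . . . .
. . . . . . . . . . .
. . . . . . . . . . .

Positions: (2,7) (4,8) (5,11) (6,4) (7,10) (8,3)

(2,7) attacks row 3 at column 7 and diagonals 6, 8.
(4,8) attacks row 3 at column 8 and diagonals 7, 9.
(5,11) attacks row 3 at column 11 and diagonals 9.
(6,4) attacks row 3 at column 4 and diagonals 1, 7.
(7,10) attacks row 3 at column 10 and diagonals 6.
(8,3) attacks row 3 at column 3 and diagonals 8.
Attacked columns: {1, 3, 4, 6, 7, 8, 9, 10, 11}. Safe: {2, 5}.

2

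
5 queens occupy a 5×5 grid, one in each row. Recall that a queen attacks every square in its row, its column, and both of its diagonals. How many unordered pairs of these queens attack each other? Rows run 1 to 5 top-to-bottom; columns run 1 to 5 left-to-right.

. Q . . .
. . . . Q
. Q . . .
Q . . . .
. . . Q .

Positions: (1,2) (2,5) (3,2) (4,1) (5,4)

Same column: (1,2)–(3,2) (column 2).
Same diagonal: (3,2)–(4,1) (|3−4| = |2−1| = 1); (3,2)–(5,4) (|3−5| = |2−4| = 2).
Total attacking pairs: 3.

3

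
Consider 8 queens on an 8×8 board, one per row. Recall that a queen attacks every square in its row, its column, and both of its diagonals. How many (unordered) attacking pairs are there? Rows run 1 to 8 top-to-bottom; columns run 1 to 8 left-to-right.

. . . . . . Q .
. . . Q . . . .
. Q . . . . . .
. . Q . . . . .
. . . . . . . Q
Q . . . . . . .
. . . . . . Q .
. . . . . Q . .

Same column: (1,7)–(7,7) (column 7).
Same diagonal: (3,2)–(4,3) (|3−4| = |2−3| = 1); (4,3)–(6,1) (|4−6| = |3−1| = 2); (7,7)–(8,6) (|7−8| = |7−6| = 1).
Total attacking pairs: 4.

4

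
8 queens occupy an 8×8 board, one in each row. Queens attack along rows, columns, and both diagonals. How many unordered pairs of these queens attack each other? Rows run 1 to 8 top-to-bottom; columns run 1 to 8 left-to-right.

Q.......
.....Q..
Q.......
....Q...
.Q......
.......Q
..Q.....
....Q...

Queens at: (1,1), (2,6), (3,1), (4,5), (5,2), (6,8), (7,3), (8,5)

3

Same column: (1,1)–(3,1) (column 1); (4,5)–(8,5) (column 5).
Same diagonal: (5,2)–(8,5) (|5−8| = |2−5| = 3).
Total attacking pairs: 3.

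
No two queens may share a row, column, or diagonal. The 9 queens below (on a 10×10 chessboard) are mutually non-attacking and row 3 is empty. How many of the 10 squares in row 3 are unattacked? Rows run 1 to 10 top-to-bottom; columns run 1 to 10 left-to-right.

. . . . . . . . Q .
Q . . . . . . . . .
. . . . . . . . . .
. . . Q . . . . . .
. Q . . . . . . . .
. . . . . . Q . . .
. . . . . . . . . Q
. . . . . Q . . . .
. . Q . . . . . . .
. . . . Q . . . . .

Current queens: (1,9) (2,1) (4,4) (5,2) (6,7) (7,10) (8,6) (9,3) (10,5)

1

(1,9) attacks row 3 at column 9 and diagonals 7.
(2,1) attacks row 3 at column 1 and diagonals 2.
(4,4) attacks row 3 at column 4 and diagonals 3, 5.
(5,2) attacks row 3 at column 2 and diagonals 4.
(6,7) attacks row 3 at column 7 and diagonals 4, 10.
(7,10) attacks row 3 at column 10 and diagonals 6.
(8,6) attacks row 3 at column 6 and diagonals 1.
(9,3) attacks row 3 at column 3 and diagonals 9.
(10,5) attacks row 3 at column 5.
Attacked columns: {1, 2, 3, 4, 5, 6, 7, 9, 10}. Safe: {8}.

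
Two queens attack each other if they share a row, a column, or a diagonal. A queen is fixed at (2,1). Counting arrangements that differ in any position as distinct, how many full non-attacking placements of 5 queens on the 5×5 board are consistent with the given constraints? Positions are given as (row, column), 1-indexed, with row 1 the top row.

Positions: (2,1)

2

Branch on row 1: col 3 → 1; col 4 → 1; col 5 → 0.
Sum: 1 + 1 + 0 = 2.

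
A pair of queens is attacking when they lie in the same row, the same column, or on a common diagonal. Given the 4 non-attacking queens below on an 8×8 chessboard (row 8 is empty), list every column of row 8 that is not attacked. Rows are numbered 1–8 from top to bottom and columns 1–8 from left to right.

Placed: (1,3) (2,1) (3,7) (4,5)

columns 4, 6, 8

(1,3) attacks row 8 at column 3.
(2,1) attacks row 8 at column 1 and diagonals 7.
(3,7) attacks row 8 at column 7 and diagonals 2.
(4,5) attacks row 8 at column 5 and diagonals 1.
Attacked columns: {1, 2, 3, 5, 7}. Safe: {4, 6, 8}.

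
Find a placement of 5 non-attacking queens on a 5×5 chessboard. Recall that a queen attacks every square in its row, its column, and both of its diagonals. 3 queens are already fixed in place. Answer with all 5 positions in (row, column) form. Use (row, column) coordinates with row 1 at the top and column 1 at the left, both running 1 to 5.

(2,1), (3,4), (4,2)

(1,3) (2,1) (3,4) (4,2) (5,5)

Row 1: attacked by (2,1)→{1,2}; (3,4)→{2,4}; (4,2)→{2,5}. Safe: 3. Place at column 3.
Row 5: attacked by (1,3)→{3}; (2,1)→{1,4}; (3,4)→{2,4}; (4,2)→{1,2,3}. Safe: 5. Place at column 5.
Columns [3, 1, 4, 2, 5], r−c [-2, 1, -1, 2, 0], r+c [4, 3, 7, 6, 10] are all distinct, so no two queens attack.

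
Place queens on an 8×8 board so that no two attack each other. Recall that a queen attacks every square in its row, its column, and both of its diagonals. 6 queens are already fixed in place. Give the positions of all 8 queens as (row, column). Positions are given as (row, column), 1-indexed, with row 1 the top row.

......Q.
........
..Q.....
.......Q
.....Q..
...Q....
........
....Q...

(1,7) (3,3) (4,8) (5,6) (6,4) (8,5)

Row 2: attacked by (1,7)→{6,7,8}; (3,3)→{2,3,4}; (4,8)→{6,8}; (5,6)→{3,6}; (6,4)→{4,8}; (8,5)→{5}. Safe: 1. Place at column 1.
Row 7: attacked by (1,7)→{1,7}; (2,1)→{1,6}; (3,3)→{3,7}; (4,8)→{5,8}; (5,6)→{4,6,8}; (6,4)→{3,4,5}; (8,5)→{4,5,6}. Safe: 2. Place at column 2.
Columns [7, 1, 3, 8, 6, 4, 2, 5], r−c [-6, 1, 0, -4, -1, 2, 5, 3], r+c [8, 3, 6, 12, 11, 10, 9, 13] are all distinct, so no two queens attack.

(1,7) (2,1) (3,3) (4,8) (5,6) (6,4) (7,2) (8,5)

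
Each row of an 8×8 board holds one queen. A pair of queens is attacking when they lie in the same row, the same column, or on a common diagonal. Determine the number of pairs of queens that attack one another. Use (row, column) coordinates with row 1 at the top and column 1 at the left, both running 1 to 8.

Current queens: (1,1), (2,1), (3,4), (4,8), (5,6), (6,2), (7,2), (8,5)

Same column: (1,1)–(2,1) (column 1); (6,2)–(7,2) (column 2).
Same diagonal: (3,4)–(5,6) (|3−5| = |4−6| = 2).
Total attacking pairs: 3.

3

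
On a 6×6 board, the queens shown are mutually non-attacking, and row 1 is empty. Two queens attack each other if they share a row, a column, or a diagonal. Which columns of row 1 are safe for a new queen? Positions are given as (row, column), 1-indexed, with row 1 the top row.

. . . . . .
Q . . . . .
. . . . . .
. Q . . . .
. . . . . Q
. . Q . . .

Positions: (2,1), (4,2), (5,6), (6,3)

(2,1) attacks row 1 at column 1 and diagonals 2.
(4,2) attacks row 1 at column 2 and diagonals 5.
(5,6) attacks row 1 at column 6 and diagonals 2.
(6,3) attacks row 1 at column 3.
Attacked columns: {1, 2, 3, 5, 6}. Safe: {4}.

columns 4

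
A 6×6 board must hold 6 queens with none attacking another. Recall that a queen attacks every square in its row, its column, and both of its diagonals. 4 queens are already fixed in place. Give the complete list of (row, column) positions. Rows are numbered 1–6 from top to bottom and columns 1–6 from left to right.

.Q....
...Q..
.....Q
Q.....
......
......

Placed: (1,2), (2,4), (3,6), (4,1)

Row 5: attacked by (1,2)→{2,6}; (2,4)→{1,4}; (3,6)→{4,6}; (4,1)→{1,2}. Safe: 3, 5. Place at column 3.
Row 6: attacked by (1,2)→{2}; (2,4)→{4}; (3,6)→{3,6}; (4,1)→{1,3}; (5,3)→{2,3,4}. Safe: 5. Place at column 5.
Columns [2, 4, 6, 1, 3, 5], r−c [-1, -2, -3, 3, 2, 1], r+c [3, 6, 9, 5, 8, 11] are all distinct, so no two queens attack.

(1,2) (2,4) (3,6) (4,1) (5,3) (6,5)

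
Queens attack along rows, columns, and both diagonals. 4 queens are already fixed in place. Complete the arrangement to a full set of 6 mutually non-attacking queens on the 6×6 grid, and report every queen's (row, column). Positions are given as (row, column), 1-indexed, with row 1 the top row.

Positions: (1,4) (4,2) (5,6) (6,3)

(1,4) (2,1) (3,5) (4,2) (5,6) (6,3)

Row 2: attacked by (1,4)→{3,4,5}; (4,2)→{2,4}; (5,6)→{3,6}; (6,3)→{3}. Safe: 1. Place at column 1.
Row 3: attacked by (1,4)→{2,4,6}; (2,1)→{1,2}; (4,2)→{1,2,3}; (5,6)→{4,6}; (6,3)→{3,6}. Safe: 5. Place at column 5.
Columns [4, 1, 5, 2, 6, 3], r−c [-3, 1, -2, 2, -1, 3], r+c [5, 3, 8, 6, 11, 9] are all distinct, so no two queens attack.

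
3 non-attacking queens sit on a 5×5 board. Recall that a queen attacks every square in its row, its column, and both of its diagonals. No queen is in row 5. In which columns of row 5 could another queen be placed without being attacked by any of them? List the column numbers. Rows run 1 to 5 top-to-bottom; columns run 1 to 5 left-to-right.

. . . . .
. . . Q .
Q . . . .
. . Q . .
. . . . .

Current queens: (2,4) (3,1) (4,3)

(2,4) attacks row 5 at column 4 and diagonals 1.
(3,1) attacks row 5 at column 1 and diagonals 3.
(4,3) attacks row 5 at column 3 and diagonals 2, 4.
Attacked columns: {1, 2, 3, 4}. Safe: {5}.

columns 5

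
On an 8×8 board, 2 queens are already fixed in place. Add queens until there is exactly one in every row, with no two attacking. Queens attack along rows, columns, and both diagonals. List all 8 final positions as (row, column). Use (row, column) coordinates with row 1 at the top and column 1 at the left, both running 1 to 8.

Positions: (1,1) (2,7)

Row 3: attacked by (1,1)→{1,3}; (2,7)→{6,7,8}. Safe: 2, 4, 5. Place at column 5.
Row 4: attacked by (1,1)→{1,4}; (2,7)→{5,7}; (3,5)→{4,5,6}. Safe: 2, 3, 8. Place at column 8.
Row 5: attacked by (1,1)→{1,5}; (2,7)→{4,7}; (3,5)→{3,5,7}; (4,8)→{7,8}. Safe: 2, 6. Place at column 2.
Row 6: attacked by (1,1)→{1,6}; (2,7)→{3,7}; (3,5)→{2,5,8}; (4,8)→{6,8}; (5,2)→{1,2,3}. Safe: 4. Place at column 4.
Row 7: attacked by (1,1)→{1,7}; (2,7)→{2,7}; (3,5)→{1,5}; (4,8)→{5,8}; (5,2)→{2,4}; (6,4)→{3,4,5}. Safe: 6. Place at column 6.
Row 8: attacked by (1,1)→{1,8}; (2,7)→{1,7}; (3,5)→{5}; (4,8)→{4,8}; (5,2)→{2,5}; (6,4)→{2,4,6}; (7,6)→{5,6,7}. Safe: 3. Place at column 3.
Columns [1, 7, 5, 8, 2, 4, 6, 3], r−c [0, -5, -2, -4, 3, 2, 1, 5], r+c [2, 9, 8, 12, 7, 10, 13, 11] are all distinct, so no two queens attack.

(1,1) (2,7) (3,5) (4,8) (5,2) (6,4) (7,6) (8,3)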